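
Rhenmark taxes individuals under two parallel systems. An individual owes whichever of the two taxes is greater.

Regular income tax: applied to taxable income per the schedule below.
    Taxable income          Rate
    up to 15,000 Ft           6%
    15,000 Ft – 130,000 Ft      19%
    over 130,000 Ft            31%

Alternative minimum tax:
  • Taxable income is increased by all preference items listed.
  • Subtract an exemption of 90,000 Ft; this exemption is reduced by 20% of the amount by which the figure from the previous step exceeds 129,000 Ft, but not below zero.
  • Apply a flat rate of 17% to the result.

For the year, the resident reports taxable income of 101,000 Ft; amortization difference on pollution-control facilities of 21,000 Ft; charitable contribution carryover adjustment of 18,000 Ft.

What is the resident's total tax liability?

Alternative minimum tax:
  Adjusted income: 101,000 Ft + 21,000 Ft + 18,000 Ft = 140,000 Ft
  Exemption: 90,000 Ft − 20% × (140,000 Ft − 129,000 Ft) = 90,000 Ft − 2,200 Ft = 87,800 Ft
  Base: 140,000 Ft − 87,800 Ft = 52,200 Ft
  52,200 Ft × 17% = 8,874 Ft

Regular income tax:
  15,000 Ft × 6% = 900 Ft
  86,000 Ft × 19% = 16,340 Ft
  → 17,240 Ft

17,240 Ft > 8,874 Ft, so the regular income tax governs.

17,240 Ft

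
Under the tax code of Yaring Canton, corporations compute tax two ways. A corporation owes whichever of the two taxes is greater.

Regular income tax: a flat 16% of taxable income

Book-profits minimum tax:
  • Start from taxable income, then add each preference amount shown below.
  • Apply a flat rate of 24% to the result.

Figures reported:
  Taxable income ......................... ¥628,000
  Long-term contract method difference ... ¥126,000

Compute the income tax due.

Book-profits minimum tax:
  Adjusted income: ¥628,000 + ¥126,000 = ¥754,000
  ¥754,000 × 24% = ¥180,960

Regular income tax:
  ¥628,000 × 16% = ¥100,480

¥180,960 > ¥100,480, so the book-profits minimum tax is the binding amount.

¥180,960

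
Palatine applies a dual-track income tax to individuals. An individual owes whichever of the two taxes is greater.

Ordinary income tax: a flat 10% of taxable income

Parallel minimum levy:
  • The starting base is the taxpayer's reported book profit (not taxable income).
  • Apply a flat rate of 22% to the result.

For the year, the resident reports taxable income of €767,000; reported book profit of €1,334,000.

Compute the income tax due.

€293,480

Parallel minimum levy:
  Base (reported book profit): €1,334,000
  €1,334,000 × 22% = €293,480

Ordinary income tax:
  €767,000 × 10% = €76,700

€293,480 > €76,700, so the parallel minimum levy is the binding amount.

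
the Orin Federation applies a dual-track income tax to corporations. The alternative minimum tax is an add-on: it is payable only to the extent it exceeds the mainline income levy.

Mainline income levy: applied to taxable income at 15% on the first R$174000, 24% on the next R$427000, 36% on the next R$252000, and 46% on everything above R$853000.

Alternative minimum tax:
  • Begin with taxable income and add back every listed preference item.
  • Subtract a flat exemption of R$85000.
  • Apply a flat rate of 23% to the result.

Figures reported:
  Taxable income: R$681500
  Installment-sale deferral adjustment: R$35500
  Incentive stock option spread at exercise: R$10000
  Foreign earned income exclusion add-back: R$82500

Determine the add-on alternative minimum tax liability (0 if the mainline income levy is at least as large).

Mainline income levy:
  R$174000 × 15% = R$26100
  R$427000 × 24% = R$102480
  R$80500 × 36% = R$28980
  → R$157560

Alternative minimum tax:
  Adjusted income: R$681500 + R$35500 + R$10000 + R$82500 = R$809500
  Less exemption R$85000 → base R$724500
  R$724500 × 23% = R$166635

Excess of alternative minimum tax over mainline income levy: R$166635 − R$157560 = R$9075.

R$9075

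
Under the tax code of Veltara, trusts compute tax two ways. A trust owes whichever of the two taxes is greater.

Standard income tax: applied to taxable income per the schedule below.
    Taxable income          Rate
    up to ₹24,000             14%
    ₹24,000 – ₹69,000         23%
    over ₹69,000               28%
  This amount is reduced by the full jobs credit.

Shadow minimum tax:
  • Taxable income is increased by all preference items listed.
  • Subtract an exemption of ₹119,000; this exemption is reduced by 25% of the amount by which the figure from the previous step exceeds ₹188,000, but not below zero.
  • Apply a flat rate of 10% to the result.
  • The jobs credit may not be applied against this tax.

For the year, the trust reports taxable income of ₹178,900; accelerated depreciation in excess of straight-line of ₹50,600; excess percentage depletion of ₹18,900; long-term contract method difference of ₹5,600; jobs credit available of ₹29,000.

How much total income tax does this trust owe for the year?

₹15,482

Shadow minimum tax:
  Adjusted income: ₹178,900 + ₹50,600 + ₹18,900 + ₹5,600 = ₹254,000
  Exemption: ₹119,000 − 25% × (₹254,000 − ₹188,000) = ₹119,000 − ₹16,500 = ₹102,500
  Base: ₹254,000 − ₹102,500 = ₹151,500
  ₹151,500 × 10% = ₹15,150

Standard income tax:
  ₹24,000 × 14% = ₹3,360
  ₹45,000 × 23% = ₹10,350
  ₹109,900 × 28% = ₹30,772
  → ₹44,482
  Less jobs credit ₹29,000 → ₹15,482

₹15,482 > ₹15,150, so the standard income tax governs.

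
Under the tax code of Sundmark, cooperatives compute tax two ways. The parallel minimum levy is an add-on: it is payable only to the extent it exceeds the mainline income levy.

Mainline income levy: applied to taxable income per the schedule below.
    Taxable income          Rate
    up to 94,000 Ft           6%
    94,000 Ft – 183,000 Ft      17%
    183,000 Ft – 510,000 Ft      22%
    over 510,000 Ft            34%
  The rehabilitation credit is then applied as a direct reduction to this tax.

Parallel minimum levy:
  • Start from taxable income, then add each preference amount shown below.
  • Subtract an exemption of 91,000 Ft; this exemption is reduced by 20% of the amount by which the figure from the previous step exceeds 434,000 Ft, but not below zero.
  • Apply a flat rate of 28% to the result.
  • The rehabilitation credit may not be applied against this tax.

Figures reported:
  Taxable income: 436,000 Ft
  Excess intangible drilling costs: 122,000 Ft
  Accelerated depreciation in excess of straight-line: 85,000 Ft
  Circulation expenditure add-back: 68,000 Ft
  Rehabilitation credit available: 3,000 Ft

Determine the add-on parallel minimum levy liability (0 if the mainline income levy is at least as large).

Mainline income levy:
  94,000 Ft × 6% = 5,640 Ft
  89,000 Ft × 17% = 15,130 Ft
  253,000 Ft × 22% = 55,660 Ft
  → 76,430 Ft
  Less rehabilitation credit 3,000 Ft → 73,430 Ft

Parallel minimum levy:
  Adjusted income: 436,000 Ft + 122,000 Ft + 85,000 Ft + 68,000 Ft = 711,000 Ft
  Exemption: 91,000 Ft − 20% × (711,000 Ft − 434,000 Ft) = 91,000 Ft − 55,400 Ft = 35,600 Ft
  Base: 711,000 Ft − 35,600 Ft = 675,400 Ft
  675,400 Ft × 28% = 189,112 Ft

Excess of parallel minimum levy over mainline income levy: 189,112 Ft − 73,430 Ft = 115,682 Ft.

115,682 Ft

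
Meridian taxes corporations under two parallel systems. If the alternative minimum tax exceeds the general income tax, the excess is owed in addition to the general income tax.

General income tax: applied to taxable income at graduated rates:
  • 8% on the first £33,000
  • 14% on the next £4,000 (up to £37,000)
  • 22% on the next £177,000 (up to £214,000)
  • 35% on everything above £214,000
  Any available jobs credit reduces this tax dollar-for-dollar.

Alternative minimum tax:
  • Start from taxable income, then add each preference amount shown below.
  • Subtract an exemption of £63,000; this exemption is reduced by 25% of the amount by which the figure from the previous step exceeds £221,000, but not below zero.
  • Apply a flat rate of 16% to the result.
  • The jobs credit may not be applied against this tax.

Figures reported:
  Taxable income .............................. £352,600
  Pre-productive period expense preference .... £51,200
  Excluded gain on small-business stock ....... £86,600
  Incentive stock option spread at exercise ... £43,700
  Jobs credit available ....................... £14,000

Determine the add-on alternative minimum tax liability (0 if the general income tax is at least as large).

£8,806

Alternative minimum tax:
  Adjusted income: £352,600 + £51,200 + £86,600 + £43,700 = £534,100
  Exemption: 25% × (£534,100 − £221,000) = £78,275 ≥ £63,000, so the exemption is fully phased out
  Base: £534,100 − £0 = £534,100
  £534,100 × 16% = £85,456

General income tax:
  £33,000 × 8% = £2,640
  £4,000 × 14% = £560
  £177,000 × 22% = £38,940
  £138,600 × 35% = £48,510
  → £90,650
  Less jobs credit £14,000 → £76,650

Excess of alternative minimum tax over general income tax: £85,456 − £76,650 = £8,806.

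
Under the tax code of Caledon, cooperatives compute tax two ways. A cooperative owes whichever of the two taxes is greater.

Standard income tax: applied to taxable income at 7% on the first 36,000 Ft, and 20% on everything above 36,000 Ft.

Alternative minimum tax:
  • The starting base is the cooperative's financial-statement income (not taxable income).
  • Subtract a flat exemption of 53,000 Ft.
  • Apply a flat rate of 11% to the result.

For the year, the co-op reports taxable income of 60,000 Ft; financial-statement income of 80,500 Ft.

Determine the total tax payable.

Standard income tax:
  36,000 Ft × 7% = 2,520 Ft
  24,000 Ft × 20% = 4,800 Ft
  → 7,320 Ft

Alternative minimum tax:
  Base (financial-statement income): 80,500 Ft
  Less exemption 53,000 Ft → base 27,500 Ft
  27,500 Ft × 11% = 3,025 Ft

7,320 Ft > 3,025 Ft, so the standard income tax governs.

7,320 Ft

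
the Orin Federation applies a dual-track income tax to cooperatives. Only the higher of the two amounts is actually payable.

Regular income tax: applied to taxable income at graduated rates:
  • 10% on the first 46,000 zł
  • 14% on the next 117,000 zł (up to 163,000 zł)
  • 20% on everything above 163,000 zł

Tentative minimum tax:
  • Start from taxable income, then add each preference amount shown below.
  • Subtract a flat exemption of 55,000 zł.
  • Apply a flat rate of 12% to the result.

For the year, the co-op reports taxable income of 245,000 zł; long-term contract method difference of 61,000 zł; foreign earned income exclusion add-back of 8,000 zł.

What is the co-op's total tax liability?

Regular income tax:
  46,000 zł × 10% = 4,600 zł
  117,000 zł × 14% = 16,380 zł
  82,000 zł × 20% = 16,400 zł
  → 37,380 zł

Tentative minimum tax:
  Adjusted income: 245,000 zł + 61,000 zł + 8,000 zł = 314,000 zł
  Less exemption 55,000 zł → base 259,000 zł
  259,000 zł × 12% = 31,080 zł

37,380 zł > 31,080 zł, so the regular income tax governs.

37,380 zł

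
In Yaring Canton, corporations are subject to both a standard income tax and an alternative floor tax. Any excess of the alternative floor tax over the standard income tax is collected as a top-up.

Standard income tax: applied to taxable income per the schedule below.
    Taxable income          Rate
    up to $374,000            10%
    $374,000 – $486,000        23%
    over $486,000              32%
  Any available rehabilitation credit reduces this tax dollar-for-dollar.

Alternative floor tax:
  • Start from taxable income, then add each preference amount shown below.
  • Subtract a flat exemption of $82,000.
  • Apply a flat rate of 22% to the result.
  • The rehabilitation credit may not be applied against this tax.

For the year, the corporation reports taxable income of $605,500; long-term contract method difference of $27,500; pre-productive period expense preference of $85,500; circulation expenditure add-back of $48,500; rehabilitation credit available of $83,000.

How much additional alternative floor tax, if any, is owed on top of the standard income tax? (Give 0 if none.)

Alternative floor tax:
  Adjusted income: $605,500 + $27,500 + $85,500 + $48,500 = $767,000
  Less exemption $82,000 → base $685,000
  $685,000 × 22% = $150,700

Standard income tax:
  $374,000 × 10% = $37,400
  $112,000 × 23% = $25,760
  $119,500 × 32% = $38,240
  → $101,400
  Less rehabilitation credit $83,000 → $18,400

Excess of alternative floor tax over standard income tax: $150,700 − $18,400 = $132,300.

$132,300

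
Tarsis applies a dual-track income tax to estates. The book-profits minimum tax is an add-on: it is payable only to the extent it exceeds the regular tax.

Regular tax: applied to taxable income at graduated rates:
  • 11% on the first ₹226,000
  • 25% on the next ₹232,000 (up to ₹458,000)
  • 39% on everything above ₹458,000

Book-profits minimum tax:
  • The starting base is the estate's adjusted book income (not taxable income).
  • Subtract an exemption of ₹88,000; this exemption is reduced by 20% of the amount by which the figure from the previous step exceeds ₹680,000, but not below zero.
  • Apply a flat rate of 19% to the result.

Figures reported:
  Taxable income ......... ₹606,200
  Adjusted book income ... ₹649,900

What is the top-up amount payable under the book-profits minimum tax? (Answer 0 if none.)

Regular tax:
  ₹226,000 × 11% = ₹24,860
  ₹232,000 × 25% = ₹58,000
  ₹148,200 × 39% = ₹57,798
  → ₹140,658

Book-profits minimum tax:
  Base (adjusted book income): ₹649,900
  Exemption: ₹649,900 ≤ ₹680,000, so full ₹88,000 applies
  Base: ₹649,900 − ₹88,000 = ₹561,900
  ₹561,900 × 19% = ₹106,761

₹106,761 ≤ ₹140,658, so no add-on is due.

₹0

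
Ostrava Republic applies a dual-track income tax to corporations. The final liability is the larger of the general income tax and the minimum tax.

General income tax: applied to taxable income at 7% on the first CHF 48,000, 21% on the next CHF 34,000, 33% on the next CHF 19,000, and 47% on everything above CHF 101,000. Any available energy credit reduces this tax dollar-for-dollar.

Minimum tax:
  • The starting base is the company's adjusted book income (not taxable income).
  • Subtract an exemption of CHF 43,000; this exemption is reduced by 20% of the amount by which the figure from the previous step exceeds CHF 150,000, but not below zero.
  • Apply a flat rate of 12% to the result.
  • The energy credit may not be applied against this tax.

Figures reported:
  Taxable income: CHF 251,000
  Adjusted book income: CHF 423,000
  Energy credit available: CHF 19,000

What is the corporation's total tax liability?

Minimum tax:
  Base (adjusted book income): CHF 423,000
  Exemption: 20% × (CHF 423,000 − CHF 150,000) = CHF 54,600 ≥ CHF 43,000, so the exemption is fully phased out
  Base: CHF 423,000 − CHF 0 = CHF 423,000
  CHF 423,000 × 12% = CHF 50,760

General income tax:
  CHF 48,000 × 7% = CHF 3,360
  CHF 34,000 × 21% = CHF 7,140
  CHF 19,000 × 33% = CHF 6,270
  CHF 150,000 × 47% = CHF 70,500
  → CHF 87,270
  Less energy credit CHF 19,000 → CHF 68,270

CHF 68,270 > CHF 50,760, so the general income tax governs.

CHF 68,270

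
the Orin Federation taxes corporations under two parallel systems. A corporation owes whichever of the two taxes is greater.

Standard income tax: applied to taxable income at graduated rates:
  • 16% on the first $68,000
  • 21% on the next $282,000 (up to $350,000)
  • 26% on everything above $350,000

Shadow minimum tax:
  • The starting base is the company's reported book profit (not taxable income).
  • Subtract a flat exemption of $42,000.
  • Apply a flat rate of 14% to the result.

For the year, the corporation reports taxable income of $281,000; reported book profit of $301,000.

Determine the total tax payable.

Standard income tax:
  $68,000 × 16% = $10,880
  $213,000 × 21% = $44,730
  → $55,610

Shadow minimum tax:
  Base (reported book profit): $301,000
  Less exemption $42,000 → base $259,000
  $259,000 × 14% = $36,260

$55,610 > $36,260, so the standard income tax governs.

$55,610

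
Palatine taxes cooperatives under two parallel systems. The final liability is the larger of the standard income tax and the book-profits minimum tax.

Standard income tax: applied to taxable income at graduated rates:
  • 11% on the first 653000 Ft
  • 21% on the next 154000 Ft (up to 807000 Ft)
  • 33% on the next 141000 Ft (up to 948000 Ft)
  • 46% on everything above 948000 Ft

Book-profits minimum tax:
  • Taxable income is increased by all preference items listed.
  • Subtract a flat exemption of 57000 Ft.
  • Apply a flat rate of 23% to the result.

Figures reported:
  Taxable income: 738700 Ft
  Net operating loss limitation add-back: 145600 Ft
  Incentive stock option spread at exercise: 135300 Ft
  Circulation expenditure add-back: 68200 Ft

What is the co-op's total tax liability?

Book-profits minimum tax:
  Adjusted income: 738700 Ft + 145600 Ft + 135300 Ft + 68200 Ft = 1087800 Ft
  Less exemption 57000 Ft → base 1030800 Ft
  1030800 Ft × 23% = 237084 Ft

Standard income tax:
  653000 Ft × 11% = 71830 Ft
  85700 Ft × 21% = 17997 Ft
  → 89827 Ft

237084 Ft > 89827 Ft, so the book-profits minimum tax is the binding amount.

237084 Ft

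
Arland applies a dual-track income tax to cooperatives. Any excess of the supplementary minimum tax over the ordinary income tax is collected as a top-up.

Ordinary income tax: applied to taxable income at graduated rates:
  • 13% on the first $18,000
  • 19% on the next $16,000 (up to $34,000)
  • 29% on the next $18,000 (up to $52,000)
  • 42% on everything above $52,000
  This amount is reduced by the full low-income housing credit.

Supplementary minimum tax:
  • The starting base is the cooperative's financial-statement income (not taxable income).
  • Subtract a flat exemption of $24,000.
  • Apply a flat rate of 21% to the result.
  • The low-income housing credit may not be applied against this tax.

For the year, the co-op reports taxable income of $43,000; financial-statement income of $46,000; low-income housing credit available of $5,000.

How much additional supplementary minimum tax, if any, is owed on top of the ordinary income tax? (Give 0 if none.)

$1,630

Supplementary minimum tax:
  Base (financial-statement income): $46,000
  Less exemption $24,000 → base $22,000
  $22,000 × 21% = $4,620

Ordinary income tax:
  $18,000 × 13% = $2,340
  $16,000 × 19% = $3,040
  $9,000 × 29% = $2,610
  → $7,990
  Less low-income housing credit $5,000 → $2,990

Excess of supplementary minimum tax over ordinary income tax: $4,620 − $2,990 = $1,630.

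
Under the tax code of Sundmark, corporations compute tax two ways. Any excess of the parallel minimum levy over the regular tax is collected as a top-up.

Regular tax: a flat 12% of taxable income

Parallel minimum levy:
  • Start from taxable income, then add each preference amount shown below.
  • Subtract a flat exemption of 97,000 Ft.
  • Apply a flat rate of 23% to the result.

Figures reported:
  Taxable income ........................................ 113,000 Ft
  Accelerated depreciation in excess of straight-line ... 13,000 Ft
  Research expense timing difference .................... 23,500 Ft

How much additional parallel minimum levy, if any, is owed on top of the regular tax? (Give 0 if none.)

Parallel minimum levy:
  Adjusted income: 113,000 Ft + 13,000 Ft + 23,500 Ft = 149,500 Ft
  Less exemption 97,000 Ft → base 52,500 Ft
  52,500 Ft × 23% = 12,075 Ft

Regular tax:
  113,000 Ft × 12% = 13,560 Ft

12,075 Ft ≤ 13,560 Ft, so no add-on is due.

0 Ft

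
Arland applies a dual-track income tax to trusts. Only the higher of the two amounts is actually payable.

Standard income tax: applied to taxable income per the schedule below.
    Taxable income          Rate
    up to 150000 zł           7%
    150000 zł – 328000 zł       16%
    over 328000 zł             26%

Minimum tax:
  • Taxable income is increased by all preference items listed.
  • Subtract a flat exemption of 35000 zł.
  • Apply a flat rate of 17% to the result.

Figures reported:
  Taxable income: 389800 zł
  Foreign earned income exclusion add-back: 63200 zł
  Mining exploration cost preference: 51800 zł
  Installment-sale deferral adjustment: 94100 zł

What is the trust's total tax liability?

Minimum tax:
  Adjusted income: 389800 zł + 63200 zł + 51800 zł + 94100 zł = 598900 zł
  Less exemption 35000 zł → base 563900 zł
  563900 zł × 17% = 95863 zł

Standard income tax:
  150000 zł × 7% = 10500 zł
  178000 zł × 16% = 28480 zł
  61800 zł × 26% = 16068 zł
  → 55048 zł

95863 zł > 55048 zł, so the minimum tax is the binding amount.

95863 zł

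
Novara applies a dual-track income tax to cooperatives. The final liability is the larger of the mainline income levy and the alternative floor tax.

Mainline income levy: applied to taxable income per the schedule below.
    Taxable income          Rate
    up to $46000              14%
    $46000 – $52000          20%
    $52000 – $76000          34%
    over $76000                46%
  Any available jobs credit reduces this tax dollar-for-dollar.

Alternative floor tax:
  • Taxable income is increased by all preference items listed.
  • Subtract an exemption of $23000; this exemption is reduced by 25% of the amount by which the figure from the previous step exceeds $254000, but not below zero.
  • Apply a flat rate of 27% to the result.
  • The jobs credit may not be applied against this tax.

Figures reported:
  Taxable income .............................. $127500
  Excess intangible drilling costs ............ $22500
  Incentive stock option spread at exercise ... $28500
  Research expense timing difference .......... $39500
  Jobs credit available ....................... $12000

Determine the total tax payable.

Mainline income levy:
  $46000 × 14% = $6440
  $6000 × 20% = $1200
  $24000 × 34% = $8160
  $51500 × 46% = $23690
  → $39490
  Less jobs credit $12000 → $27490

Alternative floor tax:
  Adjusted income: $127500 + $22500 + $28500 + $39500 = $218000
  Exemption: $218000 ≤ $254000, so full $23000 applies
  Base: $218000 − $23000 = $195000
  $195000 × 27% = $52650

$52650 > $27490, so the alternative floor tax is the binding amount.

$52650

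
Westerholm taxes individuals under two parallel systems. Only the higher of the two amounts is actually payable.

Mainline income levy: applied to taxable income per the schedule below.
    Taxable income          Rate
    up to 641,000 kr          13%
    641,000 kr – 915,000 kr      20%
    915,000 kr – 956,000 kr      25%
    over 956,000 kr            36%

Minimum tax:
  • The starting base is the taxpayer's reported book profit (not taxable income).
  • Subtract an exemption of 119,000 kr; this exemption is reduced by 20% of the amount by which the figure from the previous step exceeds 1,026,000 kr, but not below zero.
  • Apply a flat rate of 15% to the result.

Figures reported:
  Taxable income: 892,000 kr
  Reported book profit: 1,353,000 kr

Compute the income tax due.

194,910 kr

Minimum tax:
  Base (reported book profit): 1,353,000 kr
  Exemption: 119,000 kr − 20% × (1,353,000 kr − 1,026,000 kr) = 119,000 kr − 65,400 kr = 53,600 kr
  Base: 1,353,000 kr − 53,600 kr = 1,299,400 kr
  1,299,400 kr × 15% = 194,910 kr

Mainline income levy:
  641,000 kr × 13% = 83,330 kr
  251,000 kr × 20% = 50,200 kr
  → 133,530 kr

194,910 kr > 133,530 kr, so the minimum tax is the binding amount.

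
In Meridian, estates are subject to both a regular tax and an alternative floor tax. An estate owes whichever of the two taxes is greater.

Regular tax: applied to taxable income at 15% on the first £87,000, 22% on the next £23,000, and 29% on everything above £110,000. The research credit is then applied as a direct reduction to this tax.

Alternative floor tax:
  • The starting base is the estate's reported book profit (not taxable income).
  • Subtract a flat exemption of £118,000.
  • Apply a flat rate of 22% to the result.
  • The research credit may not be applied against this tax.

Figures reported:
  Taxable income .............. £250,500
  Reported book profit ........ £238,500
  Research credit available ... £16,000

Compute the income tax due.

Alternative floor tax:
  Base (reported book profit): £238,500
  Less exemption £118,000 → base £120,500
  £120,500 × 22% = £26,510

Regular tax:
  £87,000 × 15% = £13,050
  £23,000 × 22% = £5,060
  £140,500 × 29% = £40,745
  → £58,855
  Less research credit £16,000 → £42,855

£42,855 > £26,510, so the regular tax governs.

£42,855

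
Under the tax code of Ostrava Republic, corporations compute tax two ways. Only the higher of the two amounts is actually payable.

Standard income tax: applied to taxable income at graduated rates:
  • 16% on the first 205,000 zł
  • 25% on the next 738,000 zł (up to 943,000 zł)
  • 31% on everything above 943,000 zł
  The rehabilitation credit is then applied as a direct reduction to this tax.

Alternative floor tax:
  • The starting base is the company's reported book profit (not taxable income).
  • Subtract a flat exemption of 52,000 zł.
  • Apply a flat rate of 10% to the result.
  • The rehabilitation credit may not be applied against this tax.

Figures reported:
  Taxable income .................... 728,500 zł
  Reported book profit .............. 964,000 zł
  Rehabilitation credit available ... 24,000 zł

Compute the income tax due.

Alternative floor tax:
  Base (reported book profit): 964,000 zł
  Less exemption 52,000 zł → base 912,000 zł
  912,000 zł × 10% = 91,200 zł

Standard income tax:
  205,000 zł × 16% = 32,800 zł
  523,500 zł × 25% = 130,875 zł
  → 163,675 zł
  Less rehabilitation credit 24,000 zł → 139,675 zł

139,675 zł > 91,200 zł, so the standard income tax governs.

139,675 zł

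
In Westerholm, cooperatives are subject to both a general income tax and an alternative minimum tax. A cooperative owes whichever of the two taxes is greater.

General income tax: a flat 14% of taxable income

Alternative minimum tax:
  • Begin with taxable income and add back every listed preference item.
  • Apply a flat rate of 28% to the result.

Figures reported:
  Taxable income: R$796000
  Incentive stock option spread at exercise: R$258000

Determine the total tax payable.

General income tax:
  R$796000 × 14% = R$111440

Alternative minimum tax:
  Adjusted income: R$796000 + R$258000 = R$1054000
  R$1054000 × 28% = R$295120

R$295120 > R$111440, so the alternative minimum tax is the binding amount.

R$295120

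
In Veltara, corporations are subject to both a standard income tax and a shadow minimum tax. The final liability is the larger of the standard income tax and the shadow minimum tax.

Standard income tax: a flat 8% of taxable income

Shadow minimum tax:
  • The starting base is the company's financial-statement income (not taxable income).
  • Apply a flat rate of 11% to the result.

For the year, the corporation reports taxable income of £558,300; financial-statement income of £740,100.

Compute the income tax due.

£81,411

Shadow minimum tax:
  Base (financial-statement income): £740,100
  £740,100 × 11% = £81,411

Standard income tax:
  £558,300 × 8% = £44,664

£81,411 > £44,664, so the shadow minimum tax is the binding amount.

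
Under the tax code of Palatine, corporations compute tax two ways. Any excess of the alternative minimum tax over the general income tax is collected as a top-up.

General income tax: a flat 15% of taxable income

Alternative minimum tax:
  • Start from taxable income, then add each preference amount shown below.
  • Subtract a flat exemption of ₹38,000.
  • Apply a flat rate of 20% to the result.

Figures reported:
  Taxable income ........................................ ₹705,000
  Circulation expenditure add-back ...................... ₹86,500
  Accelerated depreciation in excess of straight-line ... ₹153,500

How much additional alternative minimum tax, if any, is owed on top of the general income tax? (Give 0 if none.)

General income tax:
  ₹705,000 × 15% = ₹105,750

Alternative minimum tax:
  Adjusted income: ₹705,000 + ₹86,500 + ₹153,500 = ₹945,000
  Less exemption ₹38,000 → base ₹907,000
  ₹907,000 × 20% = ₹181,400

Excess of alternative minimum tax over general income tax: ₹181,400 − ₹105,750 = ₹75,650.

₹75,650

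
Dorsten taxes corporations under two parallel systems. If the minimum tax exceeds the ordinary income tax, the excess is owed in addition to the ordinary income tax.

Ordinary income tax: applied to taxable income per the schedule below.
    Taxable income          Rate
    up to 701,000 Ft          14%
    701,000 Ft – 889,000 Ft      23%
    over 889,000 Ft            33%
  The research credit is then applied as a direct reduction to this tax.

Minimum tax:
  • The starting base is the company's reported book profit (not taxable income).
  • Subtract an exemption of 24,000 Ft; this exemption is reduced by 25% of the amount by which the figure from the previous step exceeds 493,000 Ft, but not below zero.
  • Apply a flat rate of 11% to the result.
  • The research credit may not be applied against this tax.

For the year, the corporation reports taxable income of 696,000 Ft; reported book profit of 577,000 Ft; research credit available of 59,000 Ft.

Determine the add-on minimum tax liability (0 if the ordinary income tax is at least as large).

Ordinary income tax:
  696,000 Ft × 14% = 97,440 Ft
  Less research credit 59,000 Ft → 38,440 Ft

Minimum tax:
  Base (reported book profit): 577,000 Ft
  Exemption: 24,000 Ft − 25% × (577,000 Ft − 493,000 Ft) = 24,000 Ft − 21,000 Ft = 3,000 Ft
  Base: 577,000 Ft − 3,000 Ft = 574,000 Ft
  574,000 Ft × 11% = 63,140 Ft

Excess of minimum tax over ordinary income tax: 63,140 Ft − 38,440 Ft = 24,700 Ft.

24,700 Ft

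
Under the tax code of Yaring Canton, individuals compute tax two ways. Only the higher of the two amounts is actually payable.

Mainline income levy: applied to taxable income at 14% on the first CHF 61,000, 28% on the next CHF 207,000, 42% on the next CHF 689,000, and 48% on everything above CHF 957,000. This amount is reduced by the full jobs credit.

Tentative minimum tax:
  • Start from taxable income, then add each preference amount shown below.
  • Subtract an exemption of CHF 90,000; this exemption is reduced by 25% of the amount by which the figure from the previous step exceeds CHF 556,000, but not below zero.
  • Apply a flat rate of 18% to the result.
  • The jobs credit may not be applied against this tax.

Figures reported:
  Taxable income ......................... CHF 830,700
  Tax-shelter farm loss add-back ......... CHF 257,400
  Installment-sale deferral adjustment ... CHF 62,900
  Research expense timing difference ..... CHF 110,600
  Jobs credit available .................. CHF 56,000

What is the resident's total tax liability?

Tentative minimum tax:
  Adjusted income: CHF 830,700 + CHF 257,400 + CHF 62,900 + CHF 110,600 = CHF 1,261,600
  Exemption: 25% × (CHF 1,261,600 − CHF 556,000) = CHF 176,400 ≥ CHF 90,000, so the exemption is fully phased out
  Base: CHF 1,261,600 − CHF 0 = CHF 1,261,600
  CHF 1,261,600 × 18% = CHF 227,088

Mainline income levy:
  CHF 61,000 × 14% = CHF 8,540
  CHF 207,000 × 28% = CHF 57,960
  CHF 562,700 × 42% = CHF 236,334
  → CHF 302,834
  Less jobs credit CHF 56,000 → CHF 246,834

CHF 246,834 > CHF 227,088, so the mainline income levy governs.

CHF 246,834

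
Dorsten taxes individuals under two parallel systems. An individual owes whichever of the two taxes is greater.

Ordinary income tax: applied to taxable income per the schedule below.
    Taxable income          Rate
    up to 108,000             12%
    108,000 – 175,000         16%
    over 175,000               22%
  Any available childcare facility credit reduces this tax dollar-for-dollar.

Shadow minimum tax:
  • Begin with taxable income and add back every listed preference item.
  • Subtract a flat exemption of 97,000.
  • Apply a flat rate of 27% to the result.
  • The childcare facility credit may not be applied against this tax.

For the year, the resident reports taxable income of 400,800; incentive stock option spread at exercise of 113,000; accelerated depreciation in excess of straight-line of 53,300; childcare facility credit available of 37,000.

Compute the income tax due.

126,927

Ordinary income tax:
  108,000 × 12% = 12,960
  67,000 × 16% = 10,720
  225,800 × 22% = 49,676
  → 73,356
  Less childcare facility credit 37,000 → 36,356

Shadow minimum tax:
  Adjusted income: 400,800 + 113,000 + 53,300 = 567,100
  Less exemption 97,000 → base 470,100
  470,100 × 27% = 126,927

126,927 > 36,356, so the shadow minimum tax is the binding amount.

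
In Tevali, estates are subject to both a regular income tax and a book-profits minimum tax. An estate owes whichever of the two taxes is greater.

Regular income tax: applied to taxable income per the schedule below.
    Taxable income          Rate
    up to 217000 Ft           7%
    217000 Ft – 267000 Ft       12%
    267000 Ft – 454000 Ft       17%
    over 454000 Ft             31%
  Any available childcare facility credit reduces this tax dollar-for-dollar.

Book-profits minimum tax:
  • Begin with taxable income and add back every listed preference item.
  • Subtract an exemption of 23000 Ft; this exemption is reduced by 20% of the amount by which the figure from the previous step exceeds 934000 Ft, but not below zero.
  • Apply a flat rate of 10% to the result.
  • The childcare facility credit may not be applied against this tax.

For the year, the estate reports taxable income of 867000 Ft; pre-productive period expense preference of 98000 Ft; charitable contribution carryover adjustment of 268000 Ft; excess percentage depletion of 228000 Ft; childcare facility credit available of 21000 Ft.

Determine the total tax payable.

Regular income tax:
  217000 Ft × 7% = 15190 Ft
  50000 Ft × 12% = 6000 Ft
  187000 Ft × 17% = 31790 Ft
  413000 Ft × 31% = 128030 Ft
  → 181010 Ft
  Less childcare facility credit 21000 Ft → 160010 Ft

Book-profits minimum tax:
  Adjusted income: 867000 Ft + 98000 Ft + 268000 Ft + 228000 Ft = 1461000 Ft
  Exemption: 20% × (1461000 Ft − 934000 Ft) = 105400 Ft ≥ 23000 Ft, so the exemption is fully phased out
  Base: 1461000 Ft − 0 Ft = 1461000 Ft
  1461000 Ft × 10% = 146100 Ft

160010 Ft > 146100 Ft, so the regular income tax governs.

160010 Ft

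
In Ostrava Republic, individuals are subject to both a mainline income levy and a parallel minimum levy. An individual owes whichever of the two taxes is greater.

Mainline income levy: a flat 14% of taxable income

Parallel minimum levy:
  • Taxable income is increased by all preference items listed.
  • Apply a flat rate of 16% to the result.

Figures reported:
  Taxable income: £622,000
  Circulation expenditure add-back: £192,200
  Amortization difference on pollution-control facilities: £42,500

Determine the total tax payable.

Parallel minimum levy:
  Adjusted income: £622,000 + £192,200 + £42,500 = £856,700
  £856,700 × 16% = £137,072

Mainline income levy:
  £622,000 × 14% = £87,080

£137,072 > £87,080, so the parallel minimum levy is the binding amount.

£137,072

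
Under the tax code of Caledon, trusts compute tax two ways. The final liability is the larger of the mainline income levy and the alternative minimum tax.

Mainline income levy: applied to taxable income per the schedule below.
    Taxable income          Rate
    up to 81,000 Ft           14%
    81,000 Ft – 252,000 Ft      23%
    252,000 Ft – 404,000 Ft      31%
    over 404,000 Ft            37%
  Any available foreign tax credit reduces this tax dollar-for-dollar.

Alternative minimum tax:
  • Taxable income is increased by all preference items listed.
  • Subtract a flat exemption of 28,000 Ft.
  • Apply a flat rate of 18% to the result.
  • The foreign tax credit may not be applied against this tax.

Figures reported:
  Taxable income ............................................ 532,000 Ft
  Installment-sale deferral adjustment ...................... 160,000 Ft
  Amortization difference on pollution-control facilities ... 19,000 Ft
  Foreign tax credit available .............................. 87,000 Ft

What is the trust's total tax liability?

Alternative minimum tax:
  Adjusted income: 532,000 Ft + 160,000 Ft + 19,000 Ft = 711,000 Ft
  Less exemption 28,000 Ft → base 683,000 Ft
  683,000 Ft × 18% = 122,940 Ft

Mainline income levy:
  81,000 Ft × 14% = 11,340 Ft
  171,000 Ft × 23% = 39,330 Ft
  152,000 Ft × 31% = 47,120 Ft
  128,000 Ft × 37% = 47,360 Ft
  → 145,150 Ft
  Less foreign tax credit 87,000 Ft → 58,150 Ft

122,940 Ft > 58,150 Ft, so the alternative minimum tax is the binding amount.

122,940 Ft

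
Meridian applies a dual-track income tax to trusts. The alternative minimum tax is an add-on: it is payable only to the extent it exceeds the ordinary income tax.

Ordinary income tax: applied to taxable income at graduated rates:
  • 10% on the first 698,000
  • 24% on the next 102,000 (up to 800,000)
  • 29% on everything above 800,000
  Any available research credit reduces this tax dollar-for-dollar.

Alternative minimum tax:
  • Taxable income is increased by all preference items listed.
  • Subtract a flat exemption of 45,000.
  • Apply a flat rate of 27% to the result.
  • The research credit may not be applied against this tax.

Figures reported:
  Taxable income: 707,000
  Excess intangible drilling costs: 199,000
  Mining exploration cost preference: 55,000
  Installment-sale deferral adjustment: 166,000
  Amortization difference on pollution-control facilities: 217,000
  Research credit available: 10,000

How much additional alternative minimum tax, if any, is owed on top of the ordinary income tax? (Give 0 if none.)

288,770

Alternative minimum tax:
  Adjusted income: 707,000 + 199,000 + 55,000 + 166,000 + 217,000 = 1,344,000
  Less exemption 45,000 → base 1,299,000
  1,299,000 × 27% = 350,730

Ordinary income tax:
  698,000 × 10% = 69,800
  9,000 × 24% = 2,160
  → 71,960
  Less research credit 10,000 → 61,960

Excess of alternative minimum tax over ordinary income tax: 350,730 − 61,960 = 288,770.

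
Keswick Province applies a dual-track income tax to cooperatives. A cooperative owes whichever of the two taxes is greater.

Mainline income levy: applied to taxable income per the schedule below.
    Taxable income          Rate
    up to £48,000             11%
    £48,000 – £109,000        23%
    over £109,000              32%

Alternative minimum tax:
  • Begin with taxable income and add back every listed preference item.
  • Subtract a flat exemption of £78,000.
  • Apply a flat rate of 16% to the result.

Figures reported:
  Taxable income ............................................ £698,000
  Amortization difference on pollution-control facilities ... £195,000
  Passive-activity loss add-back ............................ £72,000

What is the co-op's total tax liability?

Alternative minimum tax:
  Adjusted income: £698,000 + £195,000 + £72,000 = £965,000
  Less exemption £78,000 → base £887,000
  £887,000 × 16% = £141,920

Mainline income levy:
  £48,000 × 11% = £5,280
  £61,000 × 23% = £14,030
  £589,000 × 32% = £188,480
  → £207,790

£207,790 > £141,920, so the mainline income levy governs.

£207,790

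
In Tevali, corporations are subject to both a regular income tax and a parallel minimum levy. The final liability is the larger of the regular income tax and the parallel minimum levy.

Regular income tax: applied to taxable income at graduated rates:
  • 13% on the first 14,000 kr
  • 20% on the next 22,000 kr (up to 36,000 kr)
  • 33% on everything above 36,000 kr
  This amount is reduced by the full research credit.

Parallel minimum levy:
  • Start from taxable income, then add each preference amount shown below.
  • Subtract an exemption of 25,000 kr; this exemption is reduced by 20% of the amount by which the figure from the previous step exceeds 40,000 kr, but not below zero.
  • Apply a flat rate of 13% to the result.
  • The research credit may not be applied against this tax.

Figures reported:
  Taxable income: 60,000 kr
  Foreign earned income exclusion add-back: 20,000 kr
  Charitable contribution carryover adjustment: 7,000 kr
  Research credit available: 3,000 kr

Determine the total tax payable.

Parallel minimum levy:
  Adjusted income: 60,000 kr + 20,000 kr + 7,000 kr = 87,000 kr
  Exemption: 25,000 kr − 20% × (87,000 kr − 40,000 kr) = 25,000 kr − 9,400 kr = 15,600 kr
  Base: 87,000 kr − 15,600 kr = 71,400 kr
  71,400 kr × 13% = 9,282 kr

Regular income tax:
  14,000 kr × 13% = 1,820 kr
  22,000 kr × 20% = 4,400 kr
  24,000 kr × 33% = 7,920 kr
  → 14,140 kr
  Less research credit 3,000 kr → 11,140 kr

11,140 kr > 9,282 kr, so the regular income tax governs.

11,140 kr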